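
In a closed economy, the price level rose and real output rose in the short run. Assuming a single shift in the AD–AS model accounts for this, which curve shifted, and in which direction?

AD shifted right

P rose and Y rose. An AD shift moves P and Y in the same direction; an SRAS shift moves them in opposite directions.
Here P and Y moved in the same direction, so the AD curve shifted.
Since Y rose, AD shifted right.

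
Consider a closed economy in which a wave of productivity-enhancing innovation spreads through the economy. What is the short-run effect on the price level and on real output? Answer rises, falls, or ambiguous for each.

Price level: falls; output: rises

This is a favourable supply shock: SRAS shifts right.
Moving along the downward-sloping AD curve, P falls and Y rises.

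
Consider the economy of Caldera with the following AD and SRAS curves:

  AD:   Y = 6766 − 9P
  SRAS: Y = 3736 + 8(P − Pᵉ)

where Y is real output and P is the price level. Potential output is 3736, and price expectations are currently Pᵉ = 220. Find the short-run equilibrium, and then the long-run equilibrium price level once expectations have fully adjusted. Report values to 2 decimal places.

Short run: with Pᵉ = 220, SRAS is Y = 1976 + 8P. Setting AD = SRAS gives 4790 = 17P, so P = 281.76 and Y = 6766 − 9P = 4230.12.
Output 4230.12 is above potential 3736, so over time expected prices rise and SRAS shifts left until Y returns to 3736.
Long run: Y = 3736 on the AD curve gives 3736 = 6766 − 9P, so P = 336.67.

Short run: P = 281.76, Y = 4230.12. Long run: P = 336.67.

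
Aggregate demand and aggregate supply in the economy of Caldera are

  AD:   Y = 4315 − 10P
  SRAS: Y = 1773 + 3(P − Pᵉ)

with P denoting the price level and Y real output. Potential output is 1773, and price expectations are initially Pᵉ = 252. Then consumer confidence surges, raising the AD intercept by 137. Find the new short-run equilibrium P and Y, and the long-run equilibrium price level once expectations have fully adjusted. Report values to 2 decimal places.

AD shifts right: new AD is Y = 4452 − 10P. With Pᵉ = 252, SRAS is Y = 1017 + 3P.
Short run: 4452 − 10P = 1017 + 3P gives 3435 = 13P, so P = 264.23 and Y = 4452 − 10P = 1809.69.
Y = 1809.69 is above potential 1773; expectations adjust and SRAS shifts left until Y = 1773.
Long run: on the new AD curve, 1773 = 4452 − 10P gives P = 267.90.

Short run: P = 264.23, Y = 1809.69. Long run: P = 267.90.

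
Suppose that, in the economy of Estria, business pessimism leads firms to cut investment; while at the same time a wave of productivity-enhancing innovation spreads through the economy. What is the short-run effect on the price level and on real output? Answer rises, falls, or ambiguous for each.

Price level: falls; output: ambiguous

The first event is a negative demand shock: AD shifts left, which by itself pushes P down and Y down.
The second is a favourable supply shock: SRAS shifts right, which by itself pushes P down and Y up.
Both shocks push P down, so P falls. The two shocks push Y in opposite directions, so the effect on Y is ambiguous.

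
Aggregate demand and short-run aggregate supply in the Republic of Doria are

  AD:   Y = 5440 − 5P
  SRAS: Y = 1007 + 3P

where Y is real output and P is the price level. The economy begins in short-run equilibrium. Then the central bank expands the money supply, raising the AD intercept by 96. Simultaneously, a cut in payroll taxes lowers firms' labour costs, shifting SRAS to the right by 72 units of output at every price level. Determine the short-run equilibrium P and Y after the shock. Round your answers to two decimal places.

P = 557.13, Y = 2750.38

After both shocks: AD is Y = 5536 − 5P and SRAS is Y = 1079 + 3P.
Setting them equal: 4457 = 8P, so P = 557.13.
Substituting into AD, Y = 2750.38.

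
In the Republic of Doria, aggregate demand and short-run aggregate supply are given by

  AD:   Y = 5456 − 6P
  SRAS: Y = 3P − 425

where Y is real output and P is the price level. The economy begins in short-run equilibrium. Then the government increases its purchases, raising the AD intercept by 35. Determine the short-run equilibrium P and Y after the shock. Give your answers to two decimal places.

This is a positive demand shock: AD shifts right.
New AD: Y = 5491 − 6P.
Set AD = SRAS: 5491 − 6P = 3P − 425, so 5916 = 9P and P = 657.33.
Substituting into AD, Y = 1547.00.

P = 657.33, Y = 1547.00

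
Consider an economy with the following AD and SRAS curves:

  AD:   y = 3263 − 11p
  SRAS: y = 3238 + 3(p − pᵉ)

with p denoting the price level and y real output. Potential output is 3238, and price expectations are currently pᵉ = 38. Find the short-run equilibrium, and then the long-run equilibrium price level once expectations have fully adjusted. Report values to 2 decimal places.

Short run: with pᵉ = 38, SRAS is y = 3124 + 3p. Setting AD = SRAS gives 139 = 14p, so p = 9.93 and y = 3263 − 11p = 3153.79.
Output 3153.79 is below potential 3238, so over time expected prices fall and SRAS shifts right until y returns to 3238.
Long run: y = 3238 on the AD curve gives 3238 = 3263 − 11p, so p = 2.27.

Short run: p = 9.93, y = 3153.79. Long run: p = 2.27.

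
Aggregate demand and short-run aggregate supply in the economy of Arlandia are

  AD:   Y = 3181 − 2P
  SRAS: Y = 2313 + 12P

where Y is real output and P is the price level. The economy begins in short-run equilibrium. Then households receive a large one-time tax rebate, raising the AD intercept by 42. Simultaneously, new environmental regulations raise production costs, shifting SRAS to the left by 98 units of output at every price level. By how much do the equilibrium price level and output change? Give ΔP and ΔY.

ΔP = +10, ΔY = +22

After both shocks: AD is Y = 3223 − 2P and SRAS is Y = 2215 + 12P.
Setting them equal: 1008 = 14P, so P = 72.
Y = 3223 − 2·72 = 3079.
Initially P = 62, Y = 3057, so ΔP = +10 and ΔY = +22.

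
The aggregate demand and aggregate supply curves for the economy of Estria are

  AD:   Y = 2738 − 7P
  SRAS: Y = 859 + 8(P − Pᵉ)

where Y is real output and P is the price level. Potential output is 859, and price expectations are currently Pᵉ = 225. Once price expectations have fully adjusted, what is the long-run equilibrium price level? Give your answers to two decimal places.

Long-run P = 268.43

Short run: with Pᵉ = 225, SRAS is Y = 8P − 941. Setting AD = SRAS gives 3679 = 15P, so P = 245.27 and Y = 2738 − 7P = 1021.13.
Output 1021.13 is above potential 859, so over time expected prices rise and SRAS shifts left until Y returns to 859.
Long run: Y = 859 on the AD curve gives 859 = 2738 − 7P, so P = 268.43.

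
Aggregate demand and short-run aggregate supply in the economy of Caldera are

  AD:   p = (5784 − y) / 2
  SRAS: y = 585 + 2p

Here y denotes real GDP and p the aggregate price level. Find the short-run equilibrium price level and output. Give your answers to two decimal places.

p = 1299.75, y = 3184.50

Rearrange AD to y = 5784 − 2p.
Set AD = SRAS: 5784 − 2p = 585 + 2p, so 5199 = 4p and p = 1299.75.
Substituting into AD, y = 5784 − 2p = 3184.50.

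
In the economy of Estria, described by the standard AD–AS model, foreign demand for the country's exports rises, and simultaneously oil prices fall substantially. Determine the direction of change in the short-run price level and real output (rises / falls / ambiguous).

Price level: ambiguous; output: rises

The first event is a positive demand shock: AD shifts right, which by itself pushes P up and Y up.
The second is a favourable supply shock: SRAS shifts right, which by itself pushes P down and Y up.
The two shocks push P in opposite directions, so the effect on P is ambiguous. Both shocks push Y up, so Y rises.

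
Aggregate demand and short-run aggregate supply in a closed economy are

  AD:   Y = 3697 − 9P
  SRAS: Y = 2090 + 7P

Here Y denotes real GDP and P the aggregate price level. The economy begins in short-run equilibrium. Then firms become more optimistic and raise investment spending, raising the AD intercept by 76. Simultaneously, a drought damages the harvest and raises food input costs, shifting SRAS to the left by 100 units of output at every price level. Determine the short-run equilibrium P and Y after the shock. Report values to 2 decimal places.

P = 111.44, Y = 2770.06

After both shocks: AD is Y = 3773 − 9P and SRAS is Y = 1990 + 7P.
Setting them equal: 1783 = 16P, so P = 111.44.
Substituting into AD, Y = 2770.06.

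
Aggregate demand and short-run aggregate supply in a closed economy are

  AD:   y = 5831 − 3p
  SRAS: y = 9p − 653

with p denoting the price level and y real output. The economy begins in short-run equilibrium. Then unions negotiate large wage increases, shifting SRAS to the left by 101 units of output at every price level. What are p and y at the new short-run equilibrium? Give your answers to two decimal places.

p = 548.75, y = 4184.75

This is a negative supply shock: SRAS shifts left.
New SRAS: y = 9p − 754.
Set AD = SRAS: 5831 − 3p = 9p − 754, so 6585 = 12p and p = 548.75.
Substituting into AD, y = 4184.75.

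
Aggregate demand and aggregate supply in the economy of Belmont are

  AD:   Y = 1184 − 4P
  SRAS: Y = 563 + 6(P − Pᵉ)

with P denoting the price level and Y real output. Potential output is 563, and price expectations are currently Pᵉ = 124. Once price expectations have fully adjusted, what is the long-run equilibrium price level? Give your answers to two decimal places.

Short run: with Pᵉ = 124, SRAS is Y = 6P − 181. Setting AD = SRAS gives 1365 = 10P, so P = 136.50 and Y = 1184 − 4P = 638.00.
Output 638.00 is above potential 563, so over time expected prices rise and SRAS shifts left until Y returns to 563.
Long run: Y = 563 on the AD curve gives 563 = 1184 − 4P, so P = 155.25.

Long-run P = 155.25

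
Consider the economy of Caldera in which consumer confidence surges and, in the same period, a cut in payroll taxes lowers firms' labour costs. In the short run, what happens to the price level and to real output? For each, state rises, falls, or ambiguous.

Price level: ambiguous; output: rises

The first event is a positive demand shock: AD shifts right, which by itself pushes P up and Y up.
The second is a favourable supply shock: SRAS shifts right, which by itself pushes P down and Y up.
The two shocks push P in opposite directions, so the effect on P is ambiguous. Both shocks push Y up, so Y rises.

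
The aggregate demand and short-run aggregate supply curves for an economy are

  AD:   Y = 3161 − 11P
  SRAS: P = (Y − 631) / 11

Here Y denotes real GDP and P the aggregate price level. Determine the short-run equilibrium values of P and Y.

P = 115, Y = 1896

Rearrange SRAS to Y = 631 + 11P.
Set AD = SRAS: 3161 − 11P = 631 + 11P, so 2530 = 22P and P = 115.
Then Y = 3161 − 11·115 = 1896.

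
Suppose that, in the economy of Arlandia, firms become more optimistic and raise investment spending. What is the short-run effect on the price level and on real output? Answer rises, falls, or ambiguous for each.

This is a positive demand shock: AD shifts right.
Moving along the upward-sloping SRAS curve, P rises and Y rises.

Price level: rises; output: rises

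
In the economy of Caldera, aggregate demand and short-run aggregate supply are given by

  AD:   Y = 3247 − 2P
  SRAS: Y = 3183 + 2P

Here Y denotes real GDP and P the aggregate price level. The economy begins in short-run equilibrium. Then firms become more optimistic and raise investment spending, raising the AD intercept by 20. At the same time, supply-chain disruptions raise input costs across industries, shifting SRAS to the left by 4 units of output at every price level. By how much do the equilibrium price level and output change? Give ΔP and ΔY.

ΔP = +6, ΔY = +8

After both shocks: AD is Y = 3267 − 2P and SRAS is Y = 3179 + 2P.
Setting them equal: 88 = 4P, so P = 22.
Y = 3267 − 2·22 = 3223.
Initially P = 16, Y = 3215, so ΔP = +6 and ΔY = +8.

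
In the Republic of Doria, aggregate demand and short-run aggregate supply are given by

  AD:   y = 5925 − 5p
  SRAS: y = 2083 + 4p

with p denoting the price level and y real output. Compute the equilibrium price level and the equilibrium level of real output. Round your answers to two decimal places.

p = 426.89, y = 3790.56

Set AD = SRAS: 5925 − 5p = 2083 + 4p, so 3842 = 9p and p = 426.89.
Substituting into AD, y = 5925 − 5p = 3790.56.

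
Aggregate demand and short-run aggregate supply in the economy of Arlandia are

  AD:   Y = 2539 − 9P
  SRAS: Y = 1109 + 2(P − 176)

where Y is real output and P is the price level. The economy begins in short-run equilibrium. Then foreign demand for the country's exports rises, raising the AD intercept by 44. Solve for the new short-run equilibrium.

This is a positive demand shock: AD shifts right.
New AD: Y = 2583 − 9P.
SRAS can be written Y = 757 + 2P.
Set AD = SRAS: 2583 − 9P = 757 + 2P, so 1826 = 11P and P = 166.
Y = 2583 − 9·166 = 1089.

P = 166, Y = 1089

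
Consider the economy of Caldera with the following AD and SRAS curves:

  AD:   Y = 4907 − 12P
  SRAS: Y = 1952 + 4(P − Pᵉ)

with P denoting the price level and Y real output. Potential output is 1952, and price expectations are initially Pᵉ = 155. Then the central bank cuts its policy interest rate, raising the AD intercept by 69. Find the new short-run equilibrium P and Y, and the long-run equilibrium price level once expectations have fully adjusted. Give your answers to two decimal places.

Short run: P = 227.75, Y = 2243.00. Long run: P = 252.00.

AD shifts right: new AD is Y = 4976 − 12P. With Pᵉ = 155, SRAS is Y = 1332 + 4P.
Short run: 4976 − 12P = 1332 + 4P gives 3644 = 16P, so P = 227.75 and Y = 4976 − 12P = 2243.00.
Y = 2243.00 is above potential 1952; expectations adjust and SRAS shifts left until Y = 1952.
Long run: on the new AD curve, 1952 = 4976 − 12P gives P = 252.00.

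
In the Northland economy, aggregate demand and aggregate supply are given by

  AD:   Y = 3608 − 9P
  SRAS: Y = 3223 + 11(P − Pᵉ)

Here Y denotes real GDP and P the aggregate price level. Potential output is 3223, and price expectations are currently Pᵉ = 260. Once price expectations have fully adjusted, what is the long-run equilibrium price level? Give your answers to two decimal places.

Long-run P = 42.78

Short run: with Pᵉ = 260, SRAS is Y = 363 + 11P. Setting AD = SRAS gives 3245 = 20P, so P = 162.25 and Y = 3608 − 9P = 2147.75.
Output 2147.75 is below potential 3223, so over time expected prices fall and SRAS shifts right until Y returns to 3223.
Long run: Y = 3223 on the AD curve gives 3223 = 3608 − 9P, so P = 42.78.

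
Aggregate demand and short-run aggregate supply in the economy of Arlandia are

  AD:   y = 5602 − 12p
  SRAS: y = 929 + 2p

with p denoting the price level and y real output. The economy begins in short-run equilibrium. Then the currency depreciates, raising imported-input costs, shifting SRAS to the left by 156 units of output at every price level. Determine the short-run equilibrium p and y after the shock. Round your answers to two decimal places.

p = 344.93, y = 1462.86

This is a negative supply shock: SRAS shifts left.
New SRAS: y = 773 + 2p.
Set AD = SRAS: 5602 − 12p = 773 + 2p, so 4829 = 14p and p = 344.93.
Substituting into AD, y = 1462.86.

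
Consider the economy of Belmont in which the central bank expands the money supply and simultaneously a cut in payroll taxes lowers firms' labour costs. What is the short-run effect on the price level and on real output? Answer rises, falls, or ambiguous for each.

The first event is a positive demand shock: AD shifts right, which by itself pushes P up and Y up.
The second is a favourable supply shock: SRAS shifts right, which by itself pushes P down and Y up.
The two shocks push P in opposite directions, so the effect on P is ambiguous. Both shocks push Y up, so Y rises.

Price level: ambiguous; output: rises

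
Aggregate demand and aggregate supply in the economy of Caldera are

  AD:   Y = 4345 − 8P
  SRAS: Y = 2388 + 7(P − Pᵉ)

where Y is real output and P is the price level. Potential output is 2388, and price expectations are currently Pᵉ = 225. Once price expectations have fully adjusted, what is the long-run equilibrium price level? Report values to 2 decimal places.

Short run: with Pᵉ = 225, SRAS is Y = 813 + 7P. Setting AD = SRAS gives 3532 = 15P, so P = 235.47 and Y = 4345 − 8P = 2461.27.
Output 2461.27 is above potential 2388, so over time expected prices rise and SRAS shifts left until Y returns to 2388.
Long run: Y = 2388 on the AD curve gives 2388 = 4345 − 8P, so P = 244.63.

Long-run P = 244.63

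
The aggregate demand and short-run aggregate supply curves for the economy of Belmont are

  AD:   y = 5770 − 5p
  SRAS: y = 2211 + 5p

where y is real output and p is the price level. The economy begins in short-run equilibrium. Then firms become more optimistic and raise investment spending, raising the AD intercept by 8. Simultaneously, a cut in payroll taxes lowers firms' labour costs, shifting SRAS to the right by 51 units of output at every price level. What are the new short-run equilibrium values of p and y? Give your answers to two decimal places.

After both shocks: AD is y = 5778 − 5p and SRAS is y = 2262 + 5p.
Setting them equal: 3516 = 10p, so p = 351.60.
Substituting into AD, y = 4020.00.

p = 351.60, y = 4020.00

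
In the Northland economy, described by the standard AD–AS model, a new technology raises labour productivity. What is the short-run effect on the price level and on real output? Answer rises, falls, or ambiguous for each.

This is a favourable supply shock: SRAS shifts right.
Moving along the downward-sloping AD curve, P falls and Y rises.

Price level: falls; output: rises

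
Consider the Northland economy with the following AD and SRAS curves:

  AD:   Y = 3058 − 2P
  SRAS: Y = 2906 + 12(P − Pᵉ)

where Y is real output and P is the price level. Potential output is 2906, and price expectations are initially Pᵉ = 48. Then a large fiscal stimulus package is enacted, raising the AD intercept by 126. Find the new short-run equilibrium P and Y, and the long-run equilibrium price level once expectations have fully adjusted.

Short run: P = 61, Y = 3062. Long run: P = 139.

AD shifts right: new AD is Y = 3184 − 2P. With Pᵉ = 48, SRAS is Y = 2330 + 12P.
Short run: 3184 − 2P = 2330 + 12P gives 854 = 14P, so P = 61 and Y = 3184 − 2·61 = 3062.
Y = 3062 is above potential 2906; expectations adjust and SRAS shifts left until Y = 2906.
Long run: on the new AD curve, 2906 = 3184 − 2P gives P = 139.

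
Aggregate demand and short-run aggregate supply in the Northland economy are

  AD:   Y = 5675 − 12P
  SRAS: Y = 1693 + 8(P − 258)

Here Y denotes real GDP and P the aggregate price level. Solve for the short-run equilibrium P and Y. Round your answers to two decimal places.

P = 302.30, Y = 2047.40

Write SRAS as Y = 1693 + 8P − 2064 = 8P − 371.
Set AD = SRAS: 5675 − 12P = 8P − 371, so 6046 = 20P and P = 302.30.
Substituting into AD, Y = 5675 − 12P = 2047.40.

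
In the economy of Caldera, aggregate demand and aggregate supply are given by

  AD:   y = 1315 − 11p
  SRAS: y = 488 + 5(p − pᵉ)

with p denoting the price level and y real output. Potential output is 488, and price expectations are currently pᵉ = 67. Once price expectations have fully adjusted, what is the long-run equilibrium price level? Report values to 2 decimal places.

Short run: with pᵉ = 67, SRAS is y = 153 + 5p. Setting AD = SRAS gives 1162 = 16p, so p = 72.63 and y = 1315 − 11p = 516.13.
Output 516.13 is above potential 488, so over time expected prices rise and SRAS shifts left until y returns to 488.
Long run: y = 488 on the AD curve gives 488 = 1315 − 11p, so p = 75.18.

Long-run p = 75.18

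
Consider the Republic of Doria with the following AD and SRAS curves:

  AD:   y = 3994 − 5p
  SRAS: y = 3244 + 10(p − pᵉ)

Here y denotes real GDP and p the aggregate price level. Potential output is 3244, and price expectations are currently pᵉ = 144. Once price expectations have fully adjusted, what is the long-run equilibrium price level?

Short run: with pᵉ = 144, SRAS is y = 1804 + 10p. Setting AD = SRAS gives 2190 = 15p, so p = 146 and y = 3994 − 5·146 = 3264.
Output 3264 is above potential 3244, so over time expected prices rise and SRAS shifts left until y returns to 3244.
Long run: y = 3244 on the AD curve gives 3244 = 3994 − 5p, so p = 150.

Long-run p = 150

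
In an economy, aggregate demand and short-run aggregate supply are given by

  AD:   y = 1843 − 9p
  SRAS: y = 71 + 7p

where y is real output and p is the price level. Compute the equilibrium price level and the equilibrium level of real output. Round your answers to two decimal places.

p = 110.75, y = 846.25

Set AD = SRAS: 1843 − 9p = 71 + 7p, so 1772 = 16p and p = 110.75.
Substituting into AD, y = 1843 − 9p = 846.25.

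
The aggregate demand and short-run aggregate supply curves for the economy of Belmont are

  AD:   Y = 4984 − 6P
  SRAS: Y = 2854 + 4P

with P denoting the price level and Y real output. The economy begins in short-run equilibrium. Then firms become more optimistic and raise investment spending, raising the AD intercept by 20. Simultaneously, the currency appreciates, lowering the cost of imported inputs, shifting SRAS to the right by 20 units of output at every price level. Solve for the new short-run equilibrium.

P = 213, Y = 3726

After both shocks: AD is Y = 5004 − 6P and SRAS is Y = 2874 + 4P.
Setting them equal: 2130 = 10P, so P = 213.
Y = 5004 − 6·213 = 3726.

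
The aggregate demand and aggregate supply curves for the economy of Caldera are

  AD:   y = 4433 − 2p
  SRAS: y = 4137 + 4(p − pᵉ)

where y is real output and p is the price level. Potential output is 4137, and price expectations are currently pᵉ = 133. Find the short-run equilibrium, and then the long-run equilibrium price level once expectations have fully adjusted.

Short run: p = 138, y = 4157. Long run: p = 148.

Short run: with pᵉ = 133, SRAS is y = 3605 + 4p. Setting AD = SRAS gives 828 = 6p, so p = 138 and y = 4433 − 2·138 = 4157.
Output 4157 is above potential 4137, so over time expected prices rise and SRAS shifts left until y returns to 4137.
Long run: y = 4137 on the AD curve gives 4137 = 4433 − 2p, so p = 148.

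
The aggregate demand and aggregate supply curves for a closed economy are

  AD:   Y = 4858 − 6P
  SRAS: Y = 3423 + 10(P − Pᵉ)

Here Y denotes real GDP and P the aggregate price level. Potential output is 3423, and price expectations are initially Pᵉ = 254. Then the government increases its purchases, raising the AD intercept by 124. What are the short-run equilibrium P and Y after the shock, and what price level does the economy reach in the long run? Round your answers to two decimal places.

Short run: P = 256.19, Y = 3444.88. Long run: P = 259.83.

AD shifts right: new AD is Y = 4982 − 6P. With Pᵉ = 254, SRAS is Y = 883 + 10P.
Short run: 4982 − 6P = 883 + 10P gives 4099 = 16P, so P = 256.19 and Y = 4982 − 6P = 3444.88.
Y = 3444.88 is above potential 3423; expectations adjust and SRAS shifts left until Y = 3423.
Long run: on the new AD curve, 3423 = 4982 − 6P gives P = 259.83.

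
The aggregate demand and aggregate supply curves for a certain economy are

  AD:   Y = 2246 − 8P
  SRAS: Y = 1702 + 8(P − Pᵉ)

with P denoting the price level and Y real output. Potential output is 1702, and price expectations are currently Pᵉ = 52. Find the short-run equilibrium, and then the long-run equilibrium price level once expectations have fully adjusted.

Short run: P = 60, Y = 1766. Long run: P = 68.

Short run: with Pᵉ = 52, SRAS is Y = 1286 + 8P. Setting AD = SRAS gives 960 = 16P, so P = 60 and Y = 2246 − 8·60 = 1766.
Output 1766 is above potential 1702, so over time expected prices rise and SRAS shifts left until Y returns to 1702.
Long run: Y = 1702 on the AD curve gives 1702 = 2246 − 8P, so P = 68.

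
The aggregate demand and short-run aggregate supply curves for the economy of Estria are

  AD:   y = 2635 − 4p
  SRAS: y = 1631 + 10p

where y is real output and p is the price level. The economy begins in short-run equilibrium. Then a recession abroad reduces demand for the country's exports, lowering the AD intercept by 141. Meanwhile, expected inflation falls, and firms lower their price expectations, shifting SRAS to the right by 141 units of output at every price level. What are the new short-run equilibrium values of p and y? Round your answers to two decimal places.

After both shocks: AD is y = 2494 − 4p and SRAS is y = 1772 + 10p.
Setting them equal: 722 = 14p, so p = 51.57.
Substituting into AD, y = 2287.71.

p = 51.57, y = 2287.71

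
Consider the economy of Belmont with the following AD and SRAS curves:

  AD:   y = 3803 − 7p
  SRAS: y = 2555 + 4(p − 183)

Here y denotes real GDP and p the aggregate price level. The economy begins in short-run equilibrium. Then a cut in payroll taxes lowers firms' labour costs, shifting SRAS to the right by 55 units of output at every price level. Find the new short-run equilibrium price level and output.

p = 175, y = 2578

This is a positive supply shock: SRAS shifts right.
New SRAS: y = 1878 + 4p.
Set AD = SRAS: 3803 − 7p = 1878 + 4p, so 1925 = 11p and p = 175.
y = 3803 − 7·175 = 2578.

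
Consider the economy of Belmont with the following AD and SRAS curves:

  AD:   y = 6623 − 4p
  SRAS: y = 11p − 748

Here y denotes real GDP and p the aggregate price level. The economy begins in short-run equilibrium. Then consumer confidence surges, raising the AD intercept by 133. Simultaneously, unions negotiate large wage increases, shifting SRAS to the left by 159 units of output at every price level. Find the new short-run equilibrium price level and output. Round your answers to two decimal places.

p = 510.87, y = 4712.53

After both shocks: AD is y = 6756 − 4p and SRAS is y = 11p − 907.
Setting them equal: 7663 = 15p, so p = 510.87.
Substituting into AD, y = 4712.53.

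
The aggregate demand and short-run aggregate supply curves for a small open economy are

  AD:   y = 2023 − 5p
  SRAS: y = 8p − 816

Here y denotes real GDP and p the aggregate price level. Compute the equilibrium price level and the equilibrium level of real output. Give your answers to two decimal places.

p = 218.38, y = 931.08

Set AD = SRAS: 2023 − 5p = 8p − 816, so 2839 = 13p and p = 218.38.
Substituting into AD, y = 2023 − 5p = 931.08.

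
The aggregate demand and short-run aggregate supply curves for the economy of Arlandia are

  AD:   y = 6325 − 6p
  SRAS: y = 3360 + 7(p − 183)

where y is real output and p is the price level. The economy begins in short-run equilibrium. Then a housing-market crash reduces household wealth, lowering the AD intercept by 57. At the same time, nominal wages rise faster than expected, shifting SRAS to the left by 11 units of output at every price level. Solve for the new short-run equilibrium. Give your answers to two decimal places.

After both shocks: AD is y = 6268 − 6p and SRAS is y = 2068 + 7p.
Setting them equal: 4200 = 13p, so p = 323.08.
Substituting into AD, y = 4329.54.

p = 323.08, y = 4329.54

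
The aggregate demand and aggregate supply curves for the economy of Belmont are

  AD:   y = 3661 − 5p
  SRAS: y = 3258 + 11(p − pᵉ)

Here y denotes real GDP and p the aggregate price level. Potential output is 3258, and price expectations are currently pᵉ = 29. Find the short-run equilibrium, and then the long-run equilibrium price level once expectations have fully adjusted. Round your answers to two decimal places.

Short run: p = 45.13, y = 3435.38. Long run: p = 80.60.

Short run: with pᵉ = 29, SRAS is y = 2939 + 11p. Setting AD = SRAS gives 722 = 16p, so p = 45.13 and y = 3661 − 5p = 3435.38.
Output 3435.38 is above potential 3258, so over time expected prices rise and SRAS shifts left until y returns to 3258.
Long run: y = 3258 on the AD curve gives 3258 = 3661 − 5p, so p = 80.60.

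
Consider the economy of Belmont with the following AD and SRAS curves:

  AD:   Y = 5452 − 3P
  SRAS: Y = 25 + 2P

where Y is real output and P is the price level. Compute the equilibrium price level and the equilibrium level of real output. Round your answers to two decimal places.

P = 1085.40, Y = 2195.80

Set AD = SRAS: 5452 − 3P = 25 + 2P, so 5427 = 5P and P = 1085.40.
Substituting into AD, Y = 5452 − 3P = 2195.80.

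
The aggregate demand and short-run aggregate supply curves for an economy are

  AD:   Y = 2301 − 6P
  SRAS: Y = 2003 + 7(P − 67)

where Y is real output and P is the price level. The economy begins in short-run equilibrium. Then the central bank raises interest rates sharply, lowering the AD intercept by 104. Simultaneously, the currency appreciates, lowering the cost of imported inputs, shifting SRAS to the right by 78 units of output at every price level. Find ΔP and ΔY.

After both shocks: AD is Y = 2197 − 6P and SRAS is Y = 1612 + 7P.
Setting them equal: 585 = 13P, so P = 45.
Y = 2197 − 6·45 = 1927.
Initially P = 59, Y = 1947, so ΔP = -14 and ΔY = -20.

ΔP = -14, ΔY = -20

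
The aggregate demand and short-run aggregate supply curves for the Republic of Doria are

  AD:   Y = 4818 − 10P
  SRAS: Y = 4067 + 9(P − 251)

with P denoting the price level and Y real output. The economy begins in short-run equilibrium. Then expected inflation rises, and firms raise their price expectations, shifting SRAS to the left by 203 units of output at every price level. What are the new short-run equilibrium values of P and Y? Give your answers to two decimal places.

P = 169.11, Y = 3126.95

This is a negative supply shock: SRAS shifts left.
New SRAS: Y = 1605 + 9P.
Set AD = SRAS: 4818 − 10P = 1605 + 9P, so 3213 = 19P and P = 169.11.
Substituting into AD, Y = 3126.95.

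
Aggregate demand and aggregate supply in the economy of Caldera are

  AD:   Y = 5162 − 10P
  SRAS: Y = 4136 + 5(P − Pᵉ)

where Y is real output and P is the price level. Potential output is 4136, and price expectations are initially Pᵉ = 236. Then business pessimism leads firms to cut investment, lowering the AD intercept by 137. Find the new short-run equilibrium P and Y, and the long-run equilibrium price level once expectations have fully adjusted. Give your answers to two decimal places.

Short run: P = 137.93, Y = 3645.67. Long run: P = 88.90.

AD shifts left: new AD is Y = 5025 − 10P. With Pᵉ = 236, SRAS is Y = 2956 + 5P.
Short run: 5025 − 10P = 2956 + 5P gives 2069 = 15P, so P = 137.93 and Y = 5025 − 10P = 3645.67.
Y = 3645.67 is below potential 4136; expectations adjust and SRAS shifts right until Y = 4136.
Long run: on the new AD curve, 4136 = 5025 − 10P gives P = 88.90.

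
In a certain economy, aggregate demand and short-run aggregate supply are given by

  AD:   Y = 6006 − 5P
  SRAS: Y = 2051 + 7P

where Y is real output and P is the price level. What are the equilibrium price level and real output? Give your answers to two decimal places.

Set AD = SRAS: 6006 − 5P = 2051 + 7P, so 3955 = 12P and P = 329.58.
Substituting into AD, Y = 6006 − 5P = 4358.08.

P = 329.58, Y = 4358.08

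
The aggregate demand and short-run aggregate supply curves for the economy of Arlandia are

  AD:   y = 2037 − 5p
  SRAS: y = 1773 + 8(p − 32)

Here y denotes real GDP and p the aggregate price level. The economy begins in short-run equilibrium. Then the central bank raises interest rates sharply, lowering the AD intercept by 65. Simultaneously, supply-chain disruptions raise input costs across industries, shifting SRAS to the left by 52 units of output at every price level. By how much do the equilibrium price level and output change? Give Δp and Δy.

Δp = -1, Δy = -60

After both shocks: AD is y = 1972 − 5p and SRAS is y = 1465 + 8p.
Setting them equal: 507 = 13p, so p = 39.
y = 1972 − 5·39 = 1777.
Initially p = 40, y = 1837, so Δp = -1 and Δy = -60.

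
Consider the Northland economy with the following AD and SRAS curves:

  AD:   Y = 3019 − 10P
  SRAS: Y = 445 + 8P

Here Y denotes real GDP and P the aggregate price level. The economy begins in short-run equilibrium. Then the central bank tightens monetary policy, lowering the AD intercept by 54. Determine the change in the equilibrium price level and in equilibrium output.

ΔP = -3, ΔY = -24

This is a negative demand shock: AD shifts left.
New AD: Y = 2965 − 10P.
Set AD = SRAS: 2965 − 10P = 445 + 8P, so 2520 = 18P and P = 140.
Y = 2965 − 10·140 = 1565.
Initially P = 143, Y = 1589, so ΔP = -3 and ΔY = -24.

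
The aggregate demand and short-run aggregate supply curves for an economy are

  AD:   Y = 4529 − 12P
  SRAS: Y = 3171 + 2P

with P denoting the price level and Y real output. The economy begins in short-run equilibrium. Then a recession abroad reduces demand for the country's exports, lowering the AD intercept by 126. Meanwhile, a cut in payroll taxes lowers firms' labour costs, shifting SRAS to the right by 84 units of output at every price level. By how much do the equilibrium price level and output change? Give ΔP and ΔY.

After both shocks: AD is Y = 4403 − 12P and SRAS is Y = 3255 + 2P.
Setting them equal: 1148 = 14P, so P = 82.
Y = 4403 − 12·82 = 3419.
Initially P = 97, Y = 3365, so ΔP = -15 and ΔY = +54.

ΔP = -15, ΔY = +54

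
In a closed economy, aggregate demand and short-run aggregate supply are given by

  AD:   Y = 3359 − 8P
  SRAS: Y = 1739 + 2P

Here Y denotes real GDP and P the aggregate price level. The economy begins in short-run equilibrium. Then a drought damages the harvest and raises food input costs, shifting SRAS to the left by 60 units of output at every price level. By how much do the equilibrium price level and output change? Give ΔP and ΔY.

ΔP = +6, ΔY = -48

This is a negative supply shock: SRAS shifts left.
New SRAS: Y = 1679 + 2P.
Set AD = SRAS: 3359 − 8P = 1679 + 2P, so 1680 = 10P and P = 168.
Y = 3359 − 8·168 = 2015.
Initially P = 162, Y = 2063, so ΔP = +6 and ΔY = -48.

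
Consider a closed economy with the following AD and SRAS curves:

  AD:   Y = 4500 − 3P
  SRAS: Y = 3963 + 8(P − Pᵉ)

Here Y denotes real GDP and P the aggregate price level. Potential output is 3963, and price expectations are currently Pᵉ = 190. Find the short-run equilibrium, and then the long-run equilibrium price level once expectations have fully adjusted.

Short run: P = 187, Y = 3939. Long run: P = 179.

Short run: with Pᵉ = 190, SRAS is Y = 2443 + 8P. Setting AD = SRAS gives 2057 = 11P, so P = 187 and Y = 4500 − 3·187 = 3939.
Output 3939 is below potential 3963, so over time expected prices fall and SRAS shifts right until Y returns to 3963.
Long run: Y = 3963 on the AD curve gives 3963 = 4500 − 3P, so P = 179.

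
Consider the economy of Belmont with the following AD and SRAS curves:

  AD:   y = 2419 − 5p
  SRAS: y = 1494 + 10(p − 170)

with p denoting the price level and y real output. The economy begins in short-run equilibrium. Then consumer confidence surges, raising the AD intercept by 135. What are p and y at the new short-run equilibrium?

p = 184, y = 1634

This is a positive demand shock: AD shifts right.
New AD: y = 2554 − 5p.
SRAS can be written y = 10p − 206.
Set AD = SRAS: 2554 − 5p = 10p − 206, so 2760 = 15p and p = 184.
y = 2554 − 5·184 = 1634.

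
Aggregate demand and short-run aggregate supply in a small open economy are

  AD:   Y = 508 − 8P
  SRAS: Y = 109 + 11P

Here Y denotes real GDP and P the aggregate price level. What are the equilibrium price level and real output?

Set AD = SRAS: 508 − 8P = 109 + 11P, so 399 = 19P and P = 21.
Then Y = 508 − 8·21 = 340.

P = 21, Y = 340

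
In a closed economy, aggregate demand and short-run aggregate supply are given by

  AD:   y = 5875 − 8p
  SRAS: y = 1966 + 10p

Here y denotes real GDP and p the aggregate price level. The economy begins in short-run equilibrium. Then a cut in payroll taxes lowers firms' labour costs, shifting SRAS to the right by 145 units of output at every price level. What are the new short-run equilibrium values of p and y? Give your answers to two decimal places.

This is a positive supply shock: SRAS shifts right.
New SRAS: y = 2111 + 10p.
Set AD = SRAS: 5875 − 8p = 2111 + 10p, so 3764 = 18p and p = 209.11.
Substituting into AD, y = 4202.11.

p = 209.11, y = 4202.11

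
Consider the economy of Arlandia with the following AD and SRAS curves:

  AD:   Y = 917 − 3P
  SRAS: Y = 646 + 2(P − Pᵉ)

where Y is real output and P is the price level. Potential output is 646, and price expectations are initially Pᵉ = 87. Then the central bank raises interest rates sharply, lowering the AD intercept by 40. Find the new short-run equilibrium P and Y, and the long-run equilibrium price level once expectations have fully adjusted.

Short run: P = 81, Y = 634. Long run: P = 77.

AD shifts left: new AD is Y = 877 − 3P. With Pᵉ = 87, SRAS is Y = 472 + 2P.
Short run: 877 − 3P = 472 + 2P gives 405 = 5P, so P = 81 and Y = 877 − 3·81 = 634.
Y = 634 is below potential 646; expectations adjust and SRAS shifts right until Y = 646.
Long run: on the new AD curve, 646 = 877 − 3P gives P = 77.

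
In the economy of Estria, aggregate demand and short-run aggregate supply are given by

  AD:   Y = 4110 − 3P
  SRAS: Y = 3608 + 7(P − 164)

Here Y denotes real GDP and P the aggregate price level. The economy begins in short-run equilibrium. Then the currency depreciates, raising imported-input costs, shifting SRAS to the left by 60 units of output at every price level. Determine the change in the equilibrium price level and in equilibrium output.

ΔP = +6, ΔY = -18

This is a negative supply shock: SRAS shifts left.
New SRAS: Y = 2400 + 7P.
Set AD = SRAS: 4110 − 3P = 2400 + 7P, so 1710 = 10P and P = 171.
Y = 4110 − 3·171 = 3597.
Initially P = 165, Y = 3615, so ΔP = +6 and ΔY = -18.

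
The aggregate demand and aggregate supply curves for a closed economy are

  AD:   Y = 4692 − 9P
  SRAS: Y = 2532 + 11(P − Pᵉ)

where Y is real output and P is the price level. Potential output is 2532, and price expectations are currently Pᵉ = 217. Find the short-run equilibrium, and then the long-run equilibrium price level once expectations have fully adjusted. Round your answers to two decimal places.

Short run: P = 227.35, Y = 2645.85. Long run: P = 240.00.

Short run: with Pᵉ = 217, SRAS is Y = 145 + 11P. Setting AD = SRAS gives 4547 = 20P, so P = 227.35 and Y = 4692 − 9P = 2645.85.
Output 2645.85 is above potential 2532, so over time expected prices rise and SRAS shifts left until Y returns to 2532.
Long run: Y = 2532 on the AD curve gives 2532 = 4692 − 9P, so P = 240.00.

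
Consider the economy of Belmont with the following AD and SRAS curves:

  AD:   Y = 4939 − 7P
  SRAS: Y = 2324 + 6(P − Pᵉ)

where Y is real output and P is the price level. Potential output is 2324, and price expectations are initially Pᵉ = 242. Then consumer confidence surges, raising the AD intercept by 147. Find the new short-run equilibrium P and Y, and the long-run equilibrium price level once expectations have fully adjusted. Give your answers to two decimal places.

Short run: P = 324.15, Y = 2816.92. Long run: P = 394.57.

AD shifts right: new AD is Y = 5086 − 7P. With Pᵉ = 242, SRAS is Y = 872 + 6P.
Short run: 5086 − 7P = 872 + 6P gives 4214 = 13P, so P = 324.15 and Y = 5086 − 7P = 2816.92.
Y = 2816.92 is above potential 2324; expectations adjust and SRAS shifts left until Y = 2324.
Long run: on the new AD curve, 2324 = 5086 − 7P gives P = 394.57.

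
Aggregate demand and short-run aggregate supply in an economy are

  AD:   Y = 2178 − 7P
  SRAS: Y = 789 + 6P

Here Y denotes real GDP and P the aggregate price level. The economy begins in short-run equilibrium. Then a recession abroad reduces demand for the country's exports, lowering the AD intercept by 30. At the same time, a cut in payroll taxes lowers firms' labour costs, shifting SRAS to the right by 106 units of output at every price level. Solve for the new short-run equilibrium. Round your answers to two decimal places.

After both shocks: AD is Y = 2148 − 7P and SRAS is Y = 895 + 6P.
Setting them equal: 1253 = 13P, so P = 96.38.
Substituting into AD, Y = 1473.31.

P = 96.38, Y = 1473.31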